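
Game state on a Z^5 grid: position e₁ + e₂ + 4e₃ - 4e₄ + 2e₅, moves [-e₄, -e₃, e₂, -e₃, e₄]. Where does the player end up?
(1, 2, 2, -4, 2)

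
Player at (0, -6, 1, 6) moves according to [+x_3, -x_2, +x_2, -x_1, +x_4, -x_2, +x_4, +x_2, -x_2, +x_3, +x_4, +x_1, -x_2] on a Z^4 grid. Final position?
(0, -8, 3, 9)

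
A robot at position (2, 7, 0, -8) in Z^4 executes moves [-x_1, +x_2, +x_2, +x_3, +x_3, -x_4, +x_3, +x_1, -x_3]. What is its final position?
(2, 9, 2, -9)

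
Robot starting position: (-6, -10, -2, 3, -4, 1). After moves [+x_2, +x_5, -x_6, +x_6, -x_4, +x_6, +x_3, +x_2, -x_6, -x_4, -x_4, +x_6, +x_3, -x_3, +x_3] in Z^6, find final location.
(-6, -8, 0, 0, -3, 2)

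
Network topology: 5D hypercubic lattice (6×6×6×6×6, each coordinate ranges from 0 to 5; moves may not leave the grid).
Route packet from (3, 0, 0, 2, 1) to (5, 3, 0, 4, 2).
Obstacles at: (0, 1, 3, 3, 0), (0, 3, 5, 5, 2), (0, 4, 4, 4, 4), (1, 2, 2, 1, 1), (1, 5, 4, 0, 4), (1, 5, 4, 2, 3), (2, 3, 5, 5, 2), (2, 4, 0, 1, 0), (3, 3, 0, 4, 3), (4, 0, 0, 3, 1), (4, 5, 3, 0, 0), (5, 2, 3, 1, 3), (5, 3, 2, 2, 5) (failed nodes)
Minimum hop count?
8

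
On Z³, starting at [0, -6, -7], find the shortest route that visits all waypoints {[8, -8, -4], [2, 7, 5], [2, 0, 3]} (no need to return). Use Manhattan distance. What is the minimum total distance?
43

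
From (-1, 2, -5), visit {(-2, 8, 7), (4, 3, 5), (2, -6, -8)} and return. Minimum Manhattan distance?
70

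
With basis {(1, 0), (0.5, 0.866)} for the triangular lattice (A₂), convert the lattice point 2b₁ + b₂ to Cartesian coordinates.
(2.5, 0.866)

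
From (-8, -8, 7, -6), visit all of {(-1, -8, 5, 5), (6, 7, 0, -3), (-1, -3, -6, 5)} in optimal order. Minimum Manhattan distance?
67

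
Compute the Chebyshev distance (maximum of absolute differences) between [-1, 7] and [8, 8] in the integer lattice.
9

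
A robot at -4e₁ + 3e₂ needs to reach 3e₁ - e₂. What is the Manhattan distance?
11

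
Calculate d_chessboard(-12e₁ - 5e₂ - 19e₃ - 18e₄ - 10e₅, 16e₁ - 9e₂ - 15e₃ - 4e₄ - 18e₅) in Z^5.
28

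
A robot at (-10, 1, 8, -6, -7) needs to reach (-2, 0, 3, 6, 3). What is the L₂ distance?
18.2757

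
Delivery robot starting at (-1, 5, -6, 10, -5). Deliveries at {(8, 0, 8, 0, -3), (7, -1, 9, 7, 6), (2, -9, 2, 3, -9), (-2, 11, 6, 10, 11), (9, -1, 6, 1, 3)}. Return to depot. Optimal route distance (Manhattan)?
158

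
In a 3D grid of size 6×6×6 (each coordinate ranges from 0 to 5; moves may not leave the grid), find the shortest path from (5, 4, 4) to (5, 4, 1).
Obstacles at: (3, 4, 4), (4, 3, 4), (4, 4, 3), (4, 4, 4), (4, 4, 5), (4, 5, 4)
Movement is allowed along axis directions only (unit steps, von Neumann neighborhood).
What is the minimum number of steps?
3
(one shortest path: (5, 4, 4) → (5, 4, 3) → (5, 4, 2) → (5, 4, 1))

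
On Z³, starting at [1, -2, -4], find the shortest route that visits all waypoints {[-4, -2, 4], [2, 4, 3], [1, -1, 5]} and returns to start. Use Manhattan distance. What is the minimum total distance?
42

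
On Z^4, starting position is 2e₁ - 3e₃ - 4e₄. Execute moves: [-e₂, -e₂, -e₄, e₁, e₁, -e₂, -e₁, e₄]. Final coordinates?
(3, -3, -3, -4)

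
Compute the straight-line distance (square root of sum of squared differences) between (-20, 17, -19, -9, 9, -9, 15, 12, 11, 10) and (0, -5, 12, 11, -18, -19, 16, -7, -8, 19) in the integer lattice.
62.2736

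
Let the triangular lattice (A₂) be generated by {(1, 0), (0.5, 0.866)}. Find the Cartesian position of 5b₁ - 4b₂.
(3, -3.464)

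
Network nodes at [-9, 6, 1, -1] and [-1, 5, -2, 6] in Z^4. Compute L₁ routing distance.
19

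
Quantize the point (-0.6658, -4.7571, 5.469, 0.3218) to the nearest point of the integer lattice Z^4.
(-1, -5, 5, 0)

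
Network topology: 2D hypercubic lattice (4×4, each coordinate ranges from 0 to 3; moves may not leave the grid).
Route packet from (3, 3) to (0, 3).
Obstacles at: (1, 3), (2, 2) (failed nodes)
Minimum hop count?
7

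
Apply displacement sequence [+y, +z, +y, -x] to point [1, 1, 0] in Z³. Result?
(0, 3, 1)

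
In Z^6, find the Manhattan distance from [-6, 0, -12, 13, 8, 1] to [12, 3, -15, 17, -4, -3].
44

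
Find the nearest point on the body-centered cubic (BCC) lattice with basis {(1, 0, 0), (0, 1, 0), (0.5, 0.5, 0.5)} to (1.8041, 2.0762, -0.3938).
(2, 2, 0)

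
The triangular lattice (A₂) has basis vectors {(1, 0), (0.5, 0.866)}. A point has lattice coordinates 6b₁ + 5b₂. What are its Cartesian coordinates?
(8.5, 4.33)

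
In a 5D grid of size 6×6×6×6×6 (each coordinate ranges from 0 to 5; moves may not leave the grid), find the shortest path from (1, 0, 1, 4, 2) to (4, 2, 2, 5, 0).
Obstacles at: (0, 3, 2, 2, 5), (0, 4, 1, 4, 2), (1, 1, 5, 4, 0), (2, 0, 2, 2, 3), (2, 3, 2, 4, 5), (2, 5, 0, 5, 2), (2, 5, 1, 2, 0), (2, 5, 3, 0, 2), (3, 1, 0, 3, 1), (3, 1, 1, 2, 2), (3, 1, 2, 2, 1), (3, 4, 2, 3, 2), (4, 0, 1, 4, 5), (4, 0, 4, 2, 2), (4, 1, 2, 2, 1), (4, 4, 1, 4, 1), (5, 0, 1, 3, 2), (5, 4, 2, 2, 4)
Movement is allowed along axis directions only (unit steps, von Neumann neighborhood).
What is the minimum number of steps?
9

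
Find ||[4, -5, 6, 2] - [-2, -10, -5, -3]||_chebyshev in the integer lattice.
11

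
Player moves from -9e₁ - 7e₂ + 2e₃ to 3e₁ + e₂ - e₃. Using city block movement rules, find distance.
23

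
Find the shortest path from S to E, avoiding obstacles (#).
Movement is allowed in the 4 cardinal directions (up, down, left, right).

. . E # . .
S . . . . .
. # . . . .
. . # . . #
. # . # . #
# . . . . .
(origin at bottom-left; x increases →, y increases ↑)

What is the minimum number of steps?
3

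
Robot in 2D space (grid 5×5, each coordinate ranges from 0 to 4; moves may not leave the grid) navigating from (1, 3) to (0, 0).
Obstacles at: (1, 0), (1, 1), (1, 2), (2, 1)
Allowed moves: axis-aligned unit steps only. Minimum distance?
4
(one shortest path: (1, 3) → (0, 3) → (0, 2) → (0, 1) → (0, 0))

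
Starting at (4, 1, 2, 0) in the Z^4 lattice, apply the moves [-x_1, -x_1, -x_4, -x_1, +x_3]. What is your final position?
(1, 1, 3, -1)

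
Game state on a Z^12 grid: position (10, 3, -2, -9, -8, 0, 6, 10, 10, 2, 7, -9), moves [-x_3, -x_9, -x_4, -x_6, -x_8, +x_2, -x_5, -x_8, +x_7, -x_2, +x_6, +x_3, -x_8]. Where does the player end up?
(10, 3, -2, -10, -9, 0, 7, 7, 9, 2, 7, -9)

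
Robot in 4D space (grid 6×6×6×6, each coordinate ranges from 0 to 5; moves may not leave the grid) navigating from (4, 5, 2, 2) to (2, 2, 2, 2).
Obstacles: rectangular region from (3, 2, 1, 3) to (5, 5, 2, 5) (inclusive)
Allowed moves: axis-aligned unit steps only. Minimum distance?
5
(one shortest path: (4, 5, 2, 2) → (3, 5, 2, 2) → (2, 5, 2, 2) → (2, 4, 2, 2) → (2, 3, 2, 2) → (2, 2, 2, 2))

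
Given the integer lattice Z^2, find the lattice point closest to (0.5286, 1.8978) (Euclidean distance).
(1, 2)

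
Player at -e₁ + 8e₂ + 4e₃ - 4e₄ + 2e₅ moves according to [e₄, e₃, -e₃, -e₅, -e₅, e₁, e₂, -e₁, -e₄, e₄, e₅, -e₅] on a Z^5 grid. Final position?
(-1, 9, 4, -3, 0)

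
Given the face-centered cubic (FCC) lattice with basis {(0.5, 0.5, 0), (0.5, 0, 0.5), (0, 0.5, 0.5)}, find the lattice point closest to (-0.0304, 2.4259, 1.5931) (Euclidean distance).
(0, 2.5, 1.5)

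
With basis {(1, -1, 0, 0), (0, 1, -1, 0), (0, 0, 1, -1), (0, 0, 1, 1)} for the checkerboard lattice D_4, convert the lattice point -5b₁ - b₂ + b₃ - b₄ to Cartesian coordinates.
(-5, 4, 1, -2)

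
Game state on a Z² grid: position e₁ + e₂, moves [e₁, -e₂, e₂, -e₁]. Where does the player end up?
(1, 1)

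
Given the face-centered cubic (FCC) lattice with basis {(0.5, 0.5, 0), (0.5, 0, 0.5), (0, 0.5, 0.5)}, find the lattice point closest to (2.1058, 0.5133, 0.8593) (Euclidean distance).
(2, 0.5, 0.5)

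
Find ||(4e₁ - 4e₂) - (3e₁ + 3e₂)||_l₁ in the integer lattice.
8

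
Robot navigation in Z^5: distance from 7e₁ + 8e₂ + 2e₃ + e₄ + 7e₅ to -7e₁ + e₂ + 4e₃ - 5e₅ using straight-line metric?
19.8494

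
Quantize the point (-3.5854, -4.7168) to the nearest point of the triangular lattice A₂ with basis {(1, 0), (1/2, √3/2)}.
(-3.5, -4.33)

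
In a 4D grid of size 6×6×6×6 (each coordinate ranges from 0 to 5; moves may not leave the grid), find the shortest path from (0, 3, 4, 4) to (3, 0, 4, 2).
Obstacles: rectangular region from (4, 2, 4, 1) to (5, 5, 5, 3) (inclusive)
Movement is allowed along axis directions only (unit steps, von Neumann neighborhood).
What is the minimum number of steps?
8
(one shortest path: (0, 3, 4, 4) → (1, 3, 4, 4) → (2, 3, 4, 4) → (3, 3, 4, 4) → (3, 2, 4, 4) → (3, 1, 4, 4) → (3, 0, 4, 4) → (3, 0, 4, 3) → (3, 0, 4, 2))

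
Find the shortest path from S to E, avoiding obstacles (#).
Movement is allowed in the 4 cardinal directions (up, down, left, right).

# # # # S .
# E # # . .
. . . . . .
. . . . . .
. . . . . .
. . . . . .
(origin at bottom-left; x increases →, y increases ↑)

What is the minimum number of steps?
6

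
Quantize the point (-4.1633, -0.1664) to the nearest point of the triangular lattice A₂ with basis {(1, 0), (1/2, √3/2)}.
(-4, 0)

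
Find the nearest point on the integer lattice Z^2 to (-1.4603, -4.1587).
(-1, -4)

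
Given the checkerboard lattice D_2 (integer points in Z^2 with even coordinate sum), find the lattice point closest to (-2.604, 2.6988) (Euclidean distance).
(-3, 3)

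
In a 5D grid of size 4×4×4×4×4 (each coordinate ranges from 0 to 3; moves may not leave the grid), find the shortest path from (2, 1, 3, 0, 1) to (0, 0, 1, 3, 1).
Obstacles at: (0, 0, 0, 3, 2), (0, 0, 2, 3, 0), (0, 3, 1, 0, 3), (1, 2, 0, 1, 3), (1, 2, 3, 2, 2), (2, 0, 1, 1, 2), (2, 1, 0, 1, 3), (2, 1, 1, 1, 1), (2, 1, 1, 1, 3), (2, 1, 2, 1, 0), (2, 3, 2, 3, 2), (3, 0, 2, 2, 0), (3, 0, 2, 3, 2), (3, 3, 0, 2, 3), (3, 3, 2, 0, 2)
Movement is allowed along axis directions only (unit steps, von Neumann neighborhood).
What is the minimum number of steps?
8
(one shortest path: (2, 1, 3, 0, 1) → (1, 1, 3, 0, 1) → (0, 1, 3, 0, 1) → (0, 0, 3, 0, 1) → (0, 0, 2, 0, 1) → (0, 0, 1, 0, 1) → (0, 0, 1, 1, 1) → (0, 0, 1, 2, 1) → (0, 0, 1, 3, 1))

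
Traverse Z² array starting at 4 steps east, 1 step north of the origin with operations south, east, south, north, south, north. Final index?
(5, 0)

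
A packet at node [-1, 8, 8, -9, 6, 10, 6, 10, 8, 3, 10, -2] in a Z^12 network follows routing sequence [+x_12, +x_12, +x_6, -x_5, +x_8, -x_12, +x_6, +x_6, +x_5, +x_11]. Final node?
(-1, 8, 8, -9, 6, 13, 6, 11, 8, 3, 11, -1)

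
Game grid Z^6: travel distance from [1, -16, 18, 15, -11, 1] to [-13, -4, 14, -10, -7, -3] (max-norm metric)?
25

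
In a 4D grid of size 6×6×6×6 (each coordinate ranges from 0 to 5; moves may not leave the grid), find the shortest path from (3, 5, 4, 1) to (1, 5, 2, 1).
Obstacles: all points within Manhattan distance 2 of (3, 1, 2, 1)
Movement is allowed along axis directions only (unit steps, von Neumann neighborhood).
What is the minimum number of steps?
4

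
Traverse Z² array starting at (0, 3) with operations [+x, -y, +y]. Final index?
(1, 3)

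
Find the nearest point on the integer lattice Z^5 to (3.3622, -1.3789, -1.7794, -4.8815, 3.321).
(3, -1, -2, -5, 3)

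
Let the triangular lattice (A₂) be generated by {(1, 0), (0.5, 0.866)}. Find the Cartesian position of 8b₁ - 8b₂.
(4, -6.928)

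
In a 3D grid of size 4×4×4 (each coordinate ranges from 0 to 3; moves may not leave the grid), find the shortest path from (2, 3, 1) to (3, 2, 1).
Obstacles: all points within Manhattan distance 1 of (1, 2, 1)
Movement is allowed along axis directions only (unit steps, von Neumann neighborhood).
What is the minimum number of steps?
2
(one shortest path: (2, 3, 1) → (3, 3, 1) → (3, 2, 1))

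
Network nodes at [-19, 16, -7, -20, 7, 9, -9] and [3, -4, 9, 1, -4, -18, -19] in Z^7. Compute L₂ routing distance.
50.309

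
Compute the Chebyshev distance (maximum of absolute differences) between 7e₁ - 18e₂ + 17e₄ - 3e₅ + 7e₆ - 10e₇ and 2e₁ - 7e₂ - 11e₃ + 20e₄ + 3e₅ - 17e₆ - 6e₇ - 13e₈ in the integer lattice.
24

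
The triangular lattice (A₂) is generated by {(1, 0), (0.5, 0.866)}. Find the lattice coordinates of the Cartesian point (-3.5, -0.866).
-3b₁ - b₂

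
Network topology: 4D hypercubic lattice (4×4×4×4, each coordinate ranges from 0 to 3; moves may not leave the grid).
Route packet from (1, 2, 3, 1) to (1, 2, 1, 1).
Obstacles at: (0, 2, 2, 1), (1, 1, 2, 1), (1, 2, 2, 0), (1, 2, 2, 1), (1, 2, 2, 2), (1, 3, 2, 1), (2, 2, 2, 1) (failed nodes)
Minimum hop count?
6
(one shortest path: (1, 2, 3, 1) → (0, 2, 3, 1) → (0, 1, 3, 1) → (0, 1, 2, 1) → (0, 1, 1, 1) → (1, 1, 1, 1) → (1, 2, 1, 1))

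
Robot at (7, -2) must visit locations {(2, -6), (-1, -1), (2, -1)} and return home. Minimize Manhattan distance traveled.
26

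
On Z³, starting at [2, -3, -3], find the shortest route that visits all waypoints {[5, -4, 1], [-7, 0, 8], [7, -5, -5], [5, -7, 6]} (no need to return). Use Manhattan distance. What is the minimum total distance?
47
(one optimal route: (2, -3, -3) → (7, -5, -5) → (5, -4, 1) → (5, -7, 6) → (-7, 0, 8))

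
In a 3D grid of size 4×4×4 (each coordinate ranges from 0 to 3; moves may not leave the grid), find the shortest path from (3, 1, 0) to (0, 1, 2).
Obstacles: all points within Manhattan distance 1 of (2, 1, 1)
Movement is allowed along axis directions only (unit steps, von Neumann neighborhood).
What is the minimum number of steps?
7
(one shortest path: (3, 1, 0) → (3, 0, 0) → (2, 0, 0) → (1, 0, 0) → (0, 0, 0) → (0, 1, 0) → (0, 1, 1) → (0, 1, 2))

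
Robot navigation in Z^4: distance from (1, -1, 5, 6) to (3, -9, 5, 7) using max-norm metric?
8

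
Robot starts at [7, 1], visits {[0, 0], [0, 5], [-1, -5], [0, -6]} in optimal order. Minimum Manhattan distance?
24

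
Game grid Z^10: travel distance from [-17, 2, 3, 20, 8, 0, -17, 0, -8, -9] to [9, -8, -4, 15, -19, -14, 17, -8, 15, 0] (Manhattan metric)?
163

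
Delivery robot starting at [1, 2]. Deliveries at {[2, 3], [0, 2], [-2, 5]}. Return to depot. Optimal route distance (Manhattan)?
14
(one optimal route: (1, 2) → (2, 3) → (-2, 5) → (0, 2) → (1, 2))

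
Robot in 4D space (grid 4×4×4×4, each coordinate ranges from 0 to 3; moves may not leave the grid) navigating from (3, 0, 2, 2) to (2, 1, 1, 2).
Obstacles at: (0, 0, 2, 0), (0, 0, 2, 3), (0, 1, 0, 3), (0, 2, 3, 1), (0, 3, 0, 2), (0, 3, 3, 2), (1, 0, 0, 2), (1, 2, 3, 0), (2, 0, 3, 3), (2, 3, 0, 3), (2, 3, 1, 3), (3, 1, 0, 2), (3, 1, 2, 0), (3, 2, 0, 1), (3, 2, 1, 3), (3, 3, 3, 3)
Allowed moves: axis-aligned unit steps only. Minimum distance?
3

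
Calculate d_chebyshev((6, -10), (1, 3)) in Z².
13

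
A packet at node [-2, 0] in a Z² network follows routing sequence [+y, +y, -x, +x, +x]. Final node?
(-1, 2)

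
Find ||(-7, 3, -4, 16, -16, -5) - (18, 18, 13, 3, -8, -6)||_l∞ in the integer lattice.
25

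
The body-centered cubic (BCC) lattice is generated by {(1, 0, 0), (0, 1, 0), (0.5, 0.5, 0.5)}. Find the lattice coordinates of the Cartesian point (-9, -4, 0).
-9b₁ - 4b₂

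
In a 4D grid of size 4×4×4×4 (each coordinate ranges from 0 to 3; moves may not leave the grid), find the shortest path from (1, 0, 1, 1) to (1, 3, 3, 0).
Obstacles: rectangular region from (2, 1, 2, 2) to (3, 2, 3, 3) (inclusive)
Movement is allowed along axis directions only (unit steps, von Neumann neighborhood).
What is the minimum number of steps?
6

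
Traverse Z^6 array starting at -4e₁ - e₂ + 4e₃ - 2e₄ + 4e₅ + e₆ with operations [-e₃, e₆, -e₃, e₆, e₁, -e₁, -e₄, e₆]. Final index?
(-4, -1, 2, -3, 4, 4)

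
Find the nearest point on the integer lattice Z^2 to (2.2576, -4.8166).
(2, -5)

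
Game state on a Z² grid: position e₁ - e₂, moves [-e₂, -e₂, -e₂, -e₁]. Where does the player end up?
(0, -4)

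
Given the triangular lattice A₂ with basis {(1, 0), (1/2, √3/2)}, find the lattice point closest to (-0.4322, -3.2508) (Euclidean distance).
(0, -3.464)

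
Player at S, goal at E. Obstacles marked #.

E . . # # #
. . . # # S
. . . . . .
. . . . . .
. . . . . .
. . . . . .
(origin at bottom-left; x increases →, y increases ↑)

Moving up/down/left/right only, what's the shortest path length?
8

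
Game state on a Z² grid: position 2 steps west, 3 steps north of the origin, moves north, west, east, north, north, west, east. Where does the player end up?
(-2, 6)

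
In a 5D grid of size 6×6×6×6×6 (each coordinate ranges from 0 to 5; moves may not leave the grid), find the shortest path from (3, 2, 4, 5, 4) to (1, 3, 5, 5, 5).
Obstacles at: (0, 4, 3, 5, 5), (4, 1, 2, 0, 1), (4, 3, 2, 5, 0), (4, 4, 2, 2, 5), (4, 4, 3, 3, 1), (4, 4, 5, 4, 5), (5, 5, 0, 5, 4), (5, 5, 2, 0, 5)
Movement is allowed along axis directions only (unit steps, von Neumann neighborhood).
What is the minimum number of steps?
5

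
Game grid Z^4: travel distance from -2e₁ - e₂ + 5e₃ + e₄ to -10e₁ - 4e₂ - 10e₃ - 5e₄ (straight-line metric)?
18.2757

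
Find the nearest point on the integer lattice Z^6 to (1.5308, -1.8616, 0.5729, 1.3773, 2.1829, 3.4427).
(2, -2, 1, 1, 2, 3)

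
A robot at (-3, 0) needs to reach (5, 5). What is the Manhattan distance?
13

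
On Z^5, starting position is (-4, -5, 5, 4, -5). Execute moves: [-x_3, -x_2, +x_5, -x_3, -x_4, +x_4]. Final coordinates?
(-4, -6, 3, 4, -4)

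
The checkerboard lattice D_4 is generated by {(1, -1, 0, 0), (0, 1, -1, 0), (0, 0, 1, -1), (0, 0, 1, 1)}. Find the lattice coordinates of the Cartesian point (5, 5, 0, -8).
5b₁ + 10b₂ + 9b₃ + b₄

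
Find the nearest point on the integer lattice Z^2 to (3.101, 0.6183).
(3, 1)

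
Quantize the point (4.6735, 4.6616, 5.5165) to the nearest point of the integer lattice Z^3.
(5, 5, 6)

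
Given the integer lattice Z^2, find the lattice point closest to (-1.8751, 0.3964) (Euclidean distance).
(-2, 0)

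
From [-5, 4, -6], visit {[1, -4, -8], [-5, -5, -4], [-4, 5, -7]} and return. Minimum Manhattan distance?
40
(one optimal route: (-5, 4, -6) → (-5, -5, -4) → (1, -4, -8) → (-4, 5, -7) → (-5, 4, -6))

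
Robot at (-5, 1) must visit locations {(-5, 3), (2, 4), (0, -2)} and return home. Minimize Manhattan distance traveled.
26
(one optimal route: (-5, 1) → (-5, 3) → (2, 4) → (0, -2) → (-5, 1))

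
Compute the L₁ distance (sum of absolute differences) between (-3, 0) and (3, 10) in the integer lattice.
16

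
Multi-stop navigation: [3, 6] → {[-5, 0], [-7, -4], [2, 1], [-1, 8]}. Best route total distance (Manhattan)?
30
(one optimal route: (3, 6) → (-1, 8) → (2, 1) → (-5, 0) → (-7, -4))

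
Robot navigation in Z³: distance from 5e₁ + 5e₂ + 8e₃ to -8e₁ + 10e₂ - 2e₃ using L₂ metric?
17.1464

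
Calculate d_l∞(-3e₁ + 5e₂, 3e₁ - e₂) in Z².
6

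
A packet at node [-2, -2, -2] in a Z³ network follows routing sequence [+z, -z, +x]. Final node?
(-1, -2, -2)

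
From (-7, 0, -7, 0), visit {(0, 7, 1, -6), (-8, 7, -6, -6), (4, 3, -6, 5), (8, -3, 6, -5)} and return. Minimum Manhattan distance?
106
(one optimal route: (-7, 0, -7, 0) → (-8, 7, -6, -6) → (0, 7, 1, -6) → (8, -3, 6, -5) → (4, 3, -6, 5) → (-7, 0, -7, 0))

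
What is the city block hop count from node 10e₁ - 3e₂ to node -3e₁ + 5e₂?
21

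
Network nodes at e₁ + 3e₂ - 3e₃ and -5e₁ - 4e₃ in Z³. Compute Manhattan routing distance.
10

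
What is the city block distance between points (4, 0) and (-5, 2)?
11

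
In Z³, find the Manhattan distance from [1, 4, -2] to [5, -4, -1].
13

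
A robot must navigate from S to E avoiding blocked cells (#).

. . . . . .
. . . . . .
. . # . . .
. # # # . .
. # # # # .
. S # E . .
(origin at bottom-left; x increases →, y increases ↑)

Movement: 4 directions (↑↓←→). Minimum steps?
16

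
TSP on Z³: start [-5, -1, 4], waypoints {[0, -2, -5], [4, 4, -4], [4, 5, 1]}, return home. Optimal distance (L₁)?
50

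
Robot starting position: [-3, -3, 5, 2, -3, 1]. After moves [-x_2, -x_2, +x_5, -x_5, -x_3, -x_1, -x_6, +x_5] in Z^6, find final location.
(-4, -5, 4, 2, -2, 0)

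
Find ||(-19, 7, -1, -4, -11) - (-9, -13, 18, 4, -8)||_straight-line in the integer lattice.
30.5614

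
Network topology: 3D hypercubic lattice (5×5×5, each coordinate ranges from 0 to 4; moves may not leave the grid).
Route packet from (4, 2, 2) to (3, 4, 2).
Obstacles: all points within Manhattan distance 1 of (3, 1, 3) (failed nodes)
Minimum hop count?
3
(one shortest path: (4, 2, 2) → (3, 2, 2) → (3, 3, 2) → (3, 4, 2))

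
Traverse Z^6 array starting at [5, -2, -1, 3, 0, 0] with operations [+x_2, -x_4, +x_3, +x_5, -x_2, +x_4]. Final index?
(5, -2, 0, 3, 1, 0)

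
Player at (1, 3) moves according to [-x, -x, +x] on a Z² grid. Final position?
(0, 3)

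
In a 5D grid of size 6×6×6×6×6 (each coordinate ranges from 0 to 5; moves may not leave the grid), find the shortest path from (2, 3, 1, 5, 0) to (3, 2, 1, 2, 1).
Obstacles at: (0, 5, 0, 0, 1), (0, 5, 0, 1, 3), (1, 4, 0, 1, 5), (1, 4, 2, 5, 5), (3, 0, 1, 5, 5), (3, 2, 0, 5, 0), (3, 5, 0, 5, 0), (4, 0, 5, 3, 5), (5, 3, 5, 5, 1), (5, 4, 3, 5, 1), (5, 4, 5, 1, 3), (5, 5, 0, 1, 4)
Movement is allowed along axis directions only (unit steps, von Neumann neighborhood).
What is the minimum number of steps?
6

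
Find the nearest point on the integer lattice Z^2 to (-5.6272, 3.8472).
(-6, 4)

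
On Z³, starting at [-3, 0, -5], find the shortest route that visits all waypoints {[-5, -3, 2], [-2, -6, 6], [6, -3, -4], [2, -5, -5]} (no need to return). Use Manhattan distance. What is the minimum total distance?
44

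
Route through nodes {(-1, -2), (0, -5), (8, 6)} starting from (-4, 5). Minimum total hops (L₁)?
33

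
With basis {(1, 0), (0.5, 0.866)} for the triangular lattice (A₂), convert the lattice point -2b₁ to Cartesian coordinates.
(-2, 0)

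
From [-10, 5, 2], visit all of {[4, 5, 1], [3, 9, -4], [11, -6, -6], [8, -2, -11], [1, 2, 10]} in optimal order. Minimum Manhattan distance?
82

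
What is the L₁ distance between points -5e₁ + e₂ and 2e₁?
8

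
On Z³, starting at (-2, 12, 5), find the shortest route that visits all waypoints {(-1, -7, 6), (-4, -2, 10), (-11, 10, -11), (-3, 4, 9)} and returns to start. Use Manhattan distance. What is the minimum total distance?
102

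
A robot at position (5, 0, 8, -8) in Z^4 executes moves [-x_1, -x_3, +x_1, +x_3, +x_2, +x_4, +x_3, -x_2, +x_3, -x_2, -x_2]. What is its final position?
(5, -2, 10, -7)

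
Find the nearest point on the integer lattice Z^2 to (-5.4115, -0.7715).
(-5, -1)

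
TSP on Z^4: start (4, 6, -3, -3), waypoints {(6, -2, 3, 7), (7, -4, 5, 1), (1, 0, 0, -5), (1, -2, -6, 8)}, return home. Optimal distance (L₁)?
86
(one optimal route: (4, 6, -3, -3) → (7, -4, 5, 1) → (6, -2, 3, 7) → (1, -2, -6, 8) → (1, 0, 0, -5) → (4, 6, -3, -3))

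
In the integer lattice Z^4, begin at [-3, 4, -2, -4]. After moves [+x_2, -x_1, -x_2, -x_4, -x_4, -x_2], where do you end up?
(-4, 3, -2, -6)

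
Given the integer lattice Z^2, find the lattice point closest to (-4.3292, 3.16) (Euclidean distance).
(-4, 3)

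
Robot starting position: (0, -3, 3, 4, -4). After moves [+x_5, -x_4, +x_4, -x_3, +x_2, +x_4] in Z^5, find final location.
(0, -2, 2, 5, -3)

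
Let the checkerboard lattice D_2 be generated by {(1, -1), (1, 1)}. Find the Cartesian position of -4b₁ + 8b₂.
(4, 12)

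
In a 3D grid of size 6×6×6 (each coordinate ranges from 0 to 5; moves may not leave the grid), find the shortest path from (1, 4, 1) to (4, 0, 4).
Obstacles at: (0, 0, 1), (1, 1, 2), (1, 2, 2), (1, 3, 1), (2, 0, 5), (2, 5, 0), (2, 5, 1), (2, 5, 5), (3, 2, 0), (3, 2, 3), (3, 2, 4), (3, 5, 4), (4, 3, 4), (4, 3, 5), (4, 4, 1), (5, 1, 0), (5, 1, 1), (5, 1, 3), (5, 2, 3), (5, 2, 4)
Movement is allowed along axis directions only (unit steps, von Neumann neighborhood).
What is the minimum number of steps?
10
(one shortest path: (1, 4, 1) → (2, 4, 1) → (3, 4, 1) → (3, 3, 1) → (4, 3, 1) → (4, 2, 1) → (4, 1, 1) → (4, 0, 1) → (4, 0, 2) → (4, 0, 3) → (4, 0, 4))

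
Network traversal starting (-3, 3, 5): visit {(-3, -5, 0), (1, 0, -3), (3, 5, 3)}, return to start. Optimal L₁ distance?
48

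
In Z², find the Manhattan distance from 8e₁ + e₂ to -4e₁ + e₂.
12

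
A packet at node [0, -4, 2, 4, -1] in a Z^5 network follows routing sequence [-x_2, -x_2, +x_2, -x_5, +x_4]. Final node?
(0, -5, 2, 5, -2)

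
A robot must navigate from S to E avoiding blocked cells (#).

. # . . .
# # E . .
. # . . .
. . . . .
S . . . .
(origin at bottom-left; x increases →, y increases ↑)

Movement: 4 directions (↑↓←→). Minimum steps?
5
(one shortest path: (0, 0) → (1, 0) → (2, 0) → (2, 1) → (2, 2) → (2, 3))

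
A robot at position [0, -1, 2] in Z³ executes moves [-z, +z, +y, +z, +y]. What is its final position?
(0, 1, 3)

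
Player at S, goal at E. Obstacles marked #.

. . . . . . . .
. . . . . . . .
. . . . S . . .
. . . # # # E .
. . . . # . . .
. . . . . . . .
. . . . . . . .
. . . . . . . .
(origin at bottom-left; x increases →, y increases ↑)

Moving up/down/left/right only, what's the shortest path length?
3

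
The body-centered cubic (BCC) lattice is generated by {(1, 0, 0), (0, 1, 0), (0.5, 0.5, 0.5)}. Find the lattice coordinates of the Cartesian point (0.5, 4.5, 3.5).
-3b₁ + b₂ + 7b₃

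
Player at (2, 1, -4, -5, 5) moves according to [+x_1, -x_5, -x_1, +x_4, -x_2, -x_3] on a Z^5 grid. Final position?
(2, 0, -5, -4, 4)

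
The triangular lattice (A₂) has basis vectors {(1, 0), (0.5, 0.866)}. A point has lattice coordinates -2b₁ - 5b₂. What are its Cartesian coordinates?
(-4.5, -4.33)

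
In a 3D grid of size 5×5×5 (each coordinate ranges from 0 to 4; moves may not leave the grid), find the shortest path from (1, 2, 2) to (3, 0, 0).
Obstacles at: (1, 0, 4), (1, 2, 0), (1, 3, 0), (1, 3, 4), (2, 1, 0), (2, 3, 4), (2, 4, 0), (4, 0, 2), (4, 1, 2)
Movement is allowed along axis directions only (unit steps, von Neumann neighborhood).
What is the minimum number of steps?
6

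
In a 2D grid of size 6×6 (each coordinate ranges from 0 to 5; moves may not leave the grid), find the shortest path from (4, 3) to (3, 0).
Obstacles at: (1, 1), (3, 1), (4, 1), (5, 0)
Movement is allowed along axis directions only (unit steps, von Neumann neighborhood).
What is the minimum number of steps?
6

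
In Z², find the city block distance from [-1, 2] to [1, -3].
7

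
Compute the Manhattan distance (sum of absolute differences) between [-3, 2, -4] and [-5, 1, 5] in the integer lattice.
12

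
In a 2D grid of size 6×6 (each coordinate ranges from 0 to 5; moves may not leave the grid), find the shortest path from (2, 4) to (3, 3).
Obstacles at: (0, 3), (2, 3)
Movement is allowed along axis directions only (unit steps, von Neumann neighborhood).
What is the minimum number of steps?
2
(one shortest path: (2, 4) → (3, 4) → (3, 3))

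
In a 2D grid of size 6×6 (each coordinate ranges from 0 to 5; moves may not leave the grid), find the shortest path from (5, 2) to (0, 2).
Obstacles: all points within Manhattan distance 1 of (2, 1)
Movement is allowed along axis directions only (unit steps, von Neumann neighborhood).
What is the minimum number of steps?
7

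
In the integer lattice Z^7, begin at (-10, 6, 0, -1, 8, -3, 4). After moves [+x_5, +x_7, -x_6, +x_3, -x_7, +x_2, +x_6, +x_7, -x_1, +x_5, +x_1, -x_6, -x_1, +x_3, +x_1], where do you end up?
(-10, 7, 2, -1, 10, -4, 5)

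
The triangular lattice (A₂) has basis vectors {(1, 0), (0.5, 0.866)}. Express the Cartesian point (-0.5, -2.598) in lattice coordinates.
b₁ - 3b₂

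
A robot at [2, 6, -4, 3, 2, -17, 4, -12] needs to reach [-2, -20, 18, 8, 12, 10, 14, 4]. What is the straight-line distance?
48.8467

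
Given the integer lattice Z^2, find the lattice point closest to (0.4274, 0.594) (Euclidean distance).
(0, 1)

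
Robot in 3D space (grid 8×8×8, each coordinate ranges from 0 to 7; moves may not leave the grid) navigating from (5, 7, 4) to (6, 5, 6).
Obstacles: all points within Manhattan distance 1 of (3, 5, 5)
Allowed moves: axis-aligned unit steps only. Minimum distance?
5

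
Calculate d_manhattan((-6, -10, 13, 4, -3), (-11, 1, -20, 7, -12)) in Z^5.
61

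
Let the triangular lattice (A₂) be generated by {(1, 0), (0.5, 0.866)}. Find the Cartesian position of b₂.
(0.5, 0.866)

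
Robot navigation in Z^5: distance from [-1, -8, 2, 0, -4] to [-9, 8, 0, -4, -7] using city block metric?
33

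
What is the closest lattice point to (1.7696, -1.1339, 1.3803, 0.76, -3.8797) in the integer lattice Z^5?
(2, -1, 1, 1, -4)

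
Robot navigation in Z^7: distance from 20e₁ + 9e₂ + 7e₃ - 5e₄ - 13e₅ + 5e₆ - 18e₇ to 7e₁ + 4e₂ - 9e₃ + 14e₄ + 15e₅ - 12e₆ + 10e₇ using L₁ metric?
126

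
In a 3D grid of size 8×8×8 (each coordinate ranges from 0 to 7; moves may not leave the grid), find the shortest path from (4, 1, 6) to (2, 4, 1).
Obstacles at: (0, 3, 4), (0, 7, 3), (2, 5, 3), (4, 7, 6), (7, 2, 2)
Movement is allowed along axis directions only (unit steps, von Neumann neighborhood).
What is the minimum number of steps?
10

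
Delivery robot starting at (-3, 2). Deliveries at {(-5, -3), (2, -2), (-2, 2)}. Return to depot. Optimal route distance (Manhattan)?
24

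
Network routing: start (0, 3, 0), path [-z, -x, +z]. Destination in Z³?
(-1, 3, 0)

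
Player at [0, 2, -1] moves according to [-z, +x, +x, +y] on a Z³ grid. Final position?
(2, 3, -2)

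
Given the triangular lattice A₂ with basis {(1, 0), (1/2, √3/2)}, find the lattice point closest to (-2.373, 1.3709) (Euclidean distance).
(-2, 1.732)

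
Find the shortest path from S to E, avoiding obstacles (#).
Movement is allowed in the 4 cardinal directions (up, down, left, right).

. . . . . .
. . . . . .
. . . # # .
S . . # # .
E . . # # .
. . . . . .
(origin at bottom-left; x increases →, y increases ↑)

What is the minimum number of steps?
1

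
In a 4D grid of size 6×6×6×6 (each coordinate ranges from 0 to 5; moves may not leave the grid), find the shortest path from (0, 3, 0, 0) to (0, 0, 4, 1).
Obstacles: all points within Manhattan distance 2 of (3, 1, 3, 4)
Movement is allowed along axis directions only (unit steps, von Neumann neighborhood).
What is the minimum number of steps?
8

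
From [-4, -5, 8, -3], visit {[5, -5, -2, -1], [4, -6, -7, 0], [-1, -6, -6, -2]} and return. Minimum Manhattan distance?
56
(one optimal route: (-4, -5, 8, -3) → (5, -5, -2, -1) → (4, -6, -7, 0) → (-1, -6, -6, -2) → (-4, -5, 8, -3))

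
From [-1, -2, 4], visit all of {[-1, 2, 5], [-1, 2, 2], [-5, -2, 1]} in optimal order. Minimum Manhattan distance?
17
(one optimal route: (-1, -2, 4) → (-1, 2, 5) → (-1, 2, 2) → (-5, -2, 1))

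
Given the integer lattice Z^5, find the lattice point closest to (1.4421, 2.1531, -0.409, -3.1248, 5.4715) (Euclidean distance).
(1, 2, 0, -3, 5)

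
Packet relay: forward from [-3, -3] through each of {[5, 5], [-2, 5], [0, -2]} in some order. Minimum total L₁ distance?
20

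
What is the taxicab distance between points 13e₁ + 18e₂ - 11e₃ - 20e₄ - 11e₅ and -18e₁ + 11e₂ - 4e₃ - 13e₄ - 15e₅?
56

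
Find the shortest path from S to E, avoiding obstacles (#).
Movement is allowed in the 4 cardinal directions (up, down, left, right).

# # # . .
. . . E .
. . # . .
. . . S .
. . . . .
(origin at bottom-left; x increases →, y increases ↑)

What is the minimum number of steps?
2
(one shortest path: (3, 1) → (3, 2) → (3, 3))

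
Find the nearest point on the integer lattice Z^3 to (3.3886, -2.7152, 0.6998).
(3, -3, 1)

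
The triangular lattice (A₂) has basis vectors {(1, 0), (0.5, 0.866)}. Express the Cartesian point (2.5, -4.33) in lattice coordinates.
5b₁ - 5b₂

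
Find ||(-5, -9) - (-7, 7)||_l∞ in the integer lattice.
16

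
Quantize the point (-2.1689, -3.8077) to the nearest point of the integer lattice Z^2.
(-2, -4)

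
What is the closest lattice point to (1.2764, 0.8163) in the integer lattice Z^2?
(1, 1)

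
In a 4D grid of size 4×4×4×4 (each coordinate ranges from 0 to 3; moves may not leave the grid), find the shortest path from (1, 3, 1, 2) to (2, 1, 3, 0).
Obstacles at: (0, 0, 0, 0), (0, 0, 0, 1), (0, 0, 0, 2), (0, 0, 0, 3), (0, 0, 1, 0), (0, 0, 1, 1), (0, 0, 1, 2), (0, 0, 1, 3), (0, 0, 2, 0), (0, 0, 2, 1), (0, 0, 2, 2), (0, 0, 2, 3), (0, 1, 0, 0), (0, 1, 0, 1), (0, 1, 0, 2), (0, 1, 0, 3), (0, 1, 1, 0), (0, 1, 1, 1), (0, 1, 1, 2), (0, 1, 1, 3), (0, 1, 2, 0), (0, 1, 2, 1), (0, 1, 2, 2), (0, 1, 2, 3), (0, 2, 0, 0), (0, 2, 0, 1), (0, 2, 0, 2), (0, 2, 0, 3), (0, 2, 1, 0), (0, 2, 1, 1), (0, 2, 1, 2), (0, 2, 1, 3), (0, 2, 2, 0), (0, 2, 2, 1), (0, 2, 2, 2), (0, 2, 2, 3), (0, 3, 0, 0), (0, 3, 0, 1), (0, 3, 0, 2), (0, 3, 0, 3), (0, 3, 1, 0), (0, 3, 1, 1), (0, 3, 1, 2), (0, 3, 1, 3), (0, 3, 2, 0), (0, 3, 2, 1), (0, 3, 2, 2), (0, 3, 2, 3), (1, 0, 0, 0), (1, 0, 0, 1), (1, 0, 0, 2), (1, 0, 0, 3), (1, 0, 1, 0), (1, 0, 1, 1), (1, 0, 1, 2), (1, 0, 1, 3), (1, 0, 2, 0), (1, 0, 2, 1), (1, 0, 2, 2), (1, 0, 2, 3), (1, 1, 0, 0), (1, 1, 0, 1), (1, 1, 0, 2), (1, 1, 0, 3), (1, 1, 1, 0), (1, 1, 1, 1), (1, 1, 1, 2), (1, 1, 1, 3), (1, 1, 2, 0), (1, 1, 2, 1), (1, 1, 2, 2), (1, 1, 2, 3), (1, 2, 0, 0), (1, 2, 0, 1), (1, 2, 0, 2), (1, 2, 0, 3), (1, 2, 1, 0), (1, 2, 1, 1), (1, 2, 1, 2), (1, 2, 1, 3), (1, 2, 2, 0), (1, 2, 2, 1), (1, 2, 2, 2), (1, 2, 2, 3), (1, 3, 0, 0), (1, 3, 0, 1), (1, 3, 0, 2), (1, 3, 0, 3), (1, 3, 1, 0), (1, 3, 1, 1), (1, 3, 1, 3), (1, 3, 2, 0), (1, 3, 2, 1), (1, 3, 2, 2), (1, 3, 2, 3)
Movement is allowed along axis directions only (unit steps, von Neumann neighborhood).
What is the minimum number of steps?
7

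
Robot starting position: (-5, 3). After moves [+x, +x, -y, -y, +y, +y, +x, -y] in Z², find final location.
(-2, 2)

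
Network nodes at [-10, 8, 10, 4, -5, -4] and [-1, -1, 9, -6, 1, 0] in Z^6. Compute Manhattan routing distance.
39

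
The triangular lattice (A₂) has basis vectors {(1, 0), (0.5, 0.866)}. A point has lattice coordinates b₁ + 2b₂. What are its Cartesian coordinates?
(2, 1.732)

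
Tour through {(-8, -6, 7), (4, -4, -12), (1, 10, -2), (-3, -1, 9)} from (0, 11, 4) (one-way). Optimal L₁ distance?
78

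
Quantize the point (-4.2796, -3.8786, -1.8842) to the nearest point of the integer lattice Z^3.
(-4, -4, -2)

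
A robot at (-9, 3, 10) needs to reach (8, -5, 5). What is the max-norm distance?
17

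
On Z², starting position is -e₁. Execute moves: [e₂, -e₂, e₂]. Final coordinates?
(-1, 1)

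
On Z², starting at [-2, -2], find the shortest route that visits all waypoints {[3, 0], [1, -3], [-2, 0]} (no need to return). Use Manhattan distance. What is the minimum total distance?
12
(one optimal route: (-2, -2) → (-2, 0) → (3, 0) → (1, -3))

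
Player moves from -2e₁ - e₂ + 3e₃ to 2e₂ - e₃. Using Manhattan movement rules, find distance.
9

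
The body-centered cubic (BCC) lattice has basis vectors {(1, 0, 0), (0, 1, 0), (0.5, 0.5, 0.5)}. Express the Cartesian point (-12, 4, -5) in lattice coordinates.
-7b₁ + 9b₂ - 10b₃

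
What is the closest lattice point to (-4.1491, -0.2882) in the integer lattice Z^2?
(-4, 0)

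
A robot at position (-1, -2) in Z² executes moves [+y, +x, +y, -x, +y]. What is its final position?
(-1, 1)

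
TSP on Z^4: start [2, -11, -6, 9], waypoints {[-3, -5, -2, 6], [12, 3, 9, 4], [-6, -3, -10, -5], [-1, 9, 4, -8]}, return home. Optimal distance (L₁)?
156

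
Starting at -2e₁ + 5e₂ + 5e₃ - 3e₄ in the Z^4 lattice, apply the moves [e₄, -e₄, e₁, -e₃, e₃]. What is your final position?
(-1, 5, 5, -3)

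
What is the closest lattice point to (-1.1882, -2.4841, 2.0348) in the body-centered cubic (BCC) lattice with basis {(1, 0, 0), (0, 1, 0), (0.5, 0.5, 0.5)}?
(-1, -2, 2)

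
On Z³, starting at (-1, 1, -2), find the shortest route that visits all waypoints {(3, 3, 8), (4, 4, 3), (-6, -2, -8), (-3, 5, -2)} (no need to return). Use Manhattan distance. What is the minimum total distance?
50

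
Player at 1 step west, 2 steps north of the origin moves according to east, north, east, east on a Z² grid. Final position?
(2, 3)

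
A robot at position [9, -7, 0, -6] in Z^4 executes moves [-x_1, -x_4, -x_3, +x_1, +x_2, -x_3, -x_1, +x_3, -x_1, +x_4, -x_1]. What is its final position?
(6, -6, -1, -6)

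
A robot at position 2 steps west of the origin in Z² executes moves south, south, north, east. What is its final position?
(-1, -1)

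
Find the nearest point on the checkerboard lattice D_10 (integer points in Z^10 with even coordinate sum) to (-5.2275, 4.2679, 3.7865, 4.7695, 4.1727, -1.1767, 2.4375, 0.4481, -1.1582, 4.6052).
(-5, 4, 4, 5, 4, -1, 2, 1, -1, 5)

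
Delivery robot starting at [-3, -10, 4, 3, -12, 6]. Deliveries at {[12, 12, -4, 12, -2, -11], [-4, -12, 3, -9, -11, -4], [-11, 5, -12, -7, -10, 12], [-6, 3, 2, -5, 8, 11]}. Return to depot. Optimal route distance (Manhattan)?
290
(one optimal route: (-3, -10, 4, 3, -12, 6) → (12, 12, -4, 12, -2, -11) → (-6, 3, 2, -5, 8, 11) → (-11, 5, -12, -7, -10, 12) → (-4, -12, 3, -9, -11, -4) → (-3, -10, 4, 3, -12, 6))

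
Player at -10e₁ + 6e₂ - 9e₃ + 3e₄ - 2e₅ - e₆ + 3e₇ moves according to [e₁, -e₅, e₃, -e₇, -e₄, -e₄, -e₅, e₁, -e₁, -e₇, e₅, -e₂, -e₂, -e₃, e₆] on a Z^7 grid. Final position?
(-9, 4, -9, 1, -3, 0, 1)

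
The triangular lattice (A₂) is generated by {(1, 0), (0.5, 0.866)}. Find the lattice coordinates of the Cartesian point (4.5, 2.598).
3b₁ + 3b₂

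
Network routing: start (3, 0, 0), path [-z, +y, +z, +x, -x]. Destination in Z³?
(3, 1, 0)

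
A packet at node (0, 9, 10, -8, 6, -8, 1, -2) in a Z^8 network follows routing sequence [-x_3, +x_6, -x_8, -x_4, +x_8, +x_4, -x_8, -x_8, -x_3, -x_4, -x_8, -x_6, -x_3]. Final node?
(0, 9, 7, -9, 6, -8, 1, -5)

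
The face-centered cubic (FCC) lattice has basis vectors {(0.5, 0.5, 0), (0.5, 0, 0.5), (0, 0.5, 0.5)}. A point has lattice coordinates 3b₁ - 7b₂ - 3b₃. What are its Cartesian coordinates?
(-2, 0, -5)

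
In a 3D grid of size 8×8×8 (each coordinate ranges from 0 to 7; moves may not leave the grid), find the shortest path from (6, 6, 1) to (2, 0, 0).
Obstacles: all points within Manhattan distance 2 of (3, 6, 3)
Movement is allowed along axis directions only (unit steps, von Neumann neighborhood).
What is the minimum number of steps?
11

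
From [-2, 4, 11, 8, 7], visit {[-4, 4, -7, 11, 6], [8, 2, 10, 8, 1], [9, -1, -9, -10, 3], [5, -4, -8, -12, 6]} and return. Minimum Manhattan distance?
140
(one optimal route: (-2, 4, 11, 8, 7) → (-4, 4, -7, 11, 6) → (5, -4, -8, -12, 6) → (9, -1, -9, -10, 3) → (8, 2, 10, 8, 1) → (-2, 4, 11, 8, 7))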